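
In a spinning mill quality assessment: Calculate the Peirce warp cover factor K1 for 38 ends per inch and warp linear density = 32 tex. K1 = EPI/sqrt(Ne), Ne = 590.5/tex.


Formula: K1 = EPI / sqrt(Ne), with Ne = 590.5 / tex_warp
Step 1: Ne = 590.5 / 32 = 18.453
Step 2: sqrt(Ne) = sqrt(18.453) = 4.2957
Step 3: K1 = 38 / 4.2957 = 8.8

8.8


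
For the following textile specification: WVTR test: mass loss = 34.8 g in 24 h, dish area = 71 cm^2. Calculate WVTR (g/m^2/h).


Formula: WVTR = mass_loss / (area * time)
Step 1: Convert area: 71 cm^2 = 0.0071 m^2
Step 2: WVTR = 34.8 g / (0.0071 m^2 * 24 h)
Step 3: WVTR = 34.8 / 0.1704 = 204.2 g/m^2/h

204.2 g/m^2/h


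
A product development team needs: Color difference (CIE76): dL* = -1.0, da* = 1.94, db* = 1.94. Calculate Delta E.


Formula: Delta E = sqrt(dL*^2 + da*^2 + db*^2)
Step 1: dL*^2 = (-1.0)^2 = 1.0
Step 2: da*^2 = 1.94^2 = 3.7636
Step 3: db*^2 = 1.94^2 = 3.7636
Step 4: Sum = 1.0 + 3.7636 + 3.7636 = 8.5272
Step 5: Delta E = sqrt(8.5272) = 2.92

2.92 Delta E


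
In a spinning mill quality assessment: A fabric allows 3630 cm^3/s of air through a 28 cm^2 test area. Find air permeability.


Formula: Air Permeability = Airflow / Test Area
AP = 3630 cm^3/s / 28 cm^2
AP = 129.6 cm^3/s/cm^2

129.6 cm^3/s/cm^2


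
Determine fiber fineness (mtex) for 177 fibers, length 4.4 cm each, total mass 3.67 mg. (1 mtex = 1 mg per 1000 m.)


Formula: fineness (mtex) = mass (mg) / total length (km) = (mass_mg / total_length_m) * 1000
Step 1: Convert fiber length: 4.4 cm = 0.044 m
Step 2: Total fiber length = 177 * 0.044 = 7.788 m
Step 3: Linear density = 3.67 mg / 7.788 m = 0.4712 mg/m
Step 4: fineness = 0.4712 * 1000 = 471.2 mtex

471.2 mtex


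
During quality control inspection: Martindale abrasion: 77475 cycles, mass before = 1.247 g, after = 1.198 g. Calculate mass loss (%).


Formula: Mass loss% = ((m_before - m_after) / m_before) * 100
Step 1: Mass loss = 1.247 - 1.198 = 0.049 g
Step 2: Ratio = 0.049 / 1.247 = 0.0392943
Step 3: Mass loss% = 0.0392943 * 100 = 3.92943% ≈ 3.93%

3.93%


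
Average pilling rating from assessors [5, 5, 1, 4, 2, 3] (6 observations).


Formula: Mean = sum / count
Sum = 5 + 5 + 1 + 4 + 2 + 3 = 20
Mean = 20 / 6 = 3.3

3.3


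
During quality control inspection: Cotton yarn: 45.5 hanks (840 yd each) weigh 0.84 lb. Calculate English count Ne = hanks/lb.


Formula: Ne = hanks / mass_lb
Substituting: Ne = 45.5 / 0.84
Ne = 54.2

54.2 Ne


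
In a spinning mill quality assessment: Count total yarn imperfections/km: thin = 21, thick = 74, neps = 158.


Formula: Total = thin places + thick places + neps
Total = 21 + 74 + 158
Total = 253 imperfections/km

253 imperfections/km


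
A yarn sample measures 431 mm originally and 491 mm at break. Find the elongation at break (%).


Formula: Elongation (%) = ((L_break - L0) / L0) * 100
Step 1: Extension = 491 - 431 = 60 mm
Step 2: Elongation = (60 / 431) * 100
Step 3: Elongation = 0.139211 * 100 = 13.9211% ≈ 13.9%

13.9%


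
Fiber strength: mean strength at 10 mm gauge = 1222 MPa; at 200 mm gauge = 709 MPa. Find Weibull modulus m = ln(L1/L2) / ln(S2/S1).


Formula: m = ln(L1/L2) / ln(S2/S1)
Step 1: ln(L1/L2) = ln(10/200) = -2.99573
Step 2: S2/S1 = 709/1222 = 0.5802
Step 3: ln(S2/S1) = ln(0.5802) = -0.54438
Step 4: m = -2.99573 / -0.54438 = 5.50

5.50 (Weibull m)


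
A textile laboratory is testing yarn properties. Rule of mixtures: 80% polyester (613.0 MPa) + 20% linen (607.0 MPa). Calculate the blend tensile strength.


Formula: Blend property = (fraction_A * property_A) + (fraction_B * property_B)
Step 1: Contribution A = 80/100 * 613.0 MPa = 490.4 MPa
Step 2: Contribution B = 20/100 * 607.0 MPa = 121.4 MPa
Step 3: Blend tensile strength = 490.4 + 121.4 = 611.8 MPa

611.8 MPa


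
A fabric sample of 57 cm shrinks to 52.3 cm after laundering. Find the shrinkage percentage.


Formula: Shrinkage% = ((L_before - L_after) / L_before) * 100
Step 1: Shrinkage = 57 - 52.3 = 4.7 cm
Step 2: Shrinkage% = (4.7 / 57) * 100
Step 3: Shrinkage% = 0.082456 * 100 = 8.2456% ≈ 8.2%

8.2%


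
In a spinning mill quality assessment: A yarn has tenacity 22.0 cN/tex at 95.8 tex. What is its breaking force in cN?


Formula: Breaking force = Tenacity * Linear density
F = 22.0 cN/tex * 95.8 tex
F = 2107.60 cN

2107.60 cN


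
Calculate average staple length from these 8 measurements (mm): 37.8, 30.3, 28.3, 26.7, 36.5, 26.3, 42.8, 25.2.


Formula: Mean = sum of lengths / count
Sum = 37.8 + 30.3 + 28.3 + 26.7 + 36.5 + 26.3 + 42.8 + 25.2
Sum = 253.9 mm
Mean = 253.9 / 8 = 31.74 mm

31.74 mm


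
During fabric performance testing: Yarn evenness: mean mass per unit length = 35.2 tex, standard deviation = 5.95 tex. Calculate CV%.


Formula: CV% = (standard deviation / mean) * 100
Step 1: Ratio = 5.95 / 35.2 = 0.169034
Step 2: CV% = 0.169034 * 100 = 16.9034% ≈ 16.9%

16.9%


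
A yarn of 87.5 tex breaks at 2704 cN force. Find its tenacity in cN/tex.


Formula: Tenacity = Breaking force / Linear density
Tenacity = 2704 cN / 87.5 tex
Tenacity = 30.90 cN/tex

30.90 cN/tex


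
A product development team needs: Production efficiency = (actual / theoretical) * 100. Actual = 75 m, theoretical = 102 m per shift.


Formula: Efficiency% = (Actual output / Theoretical output) * 100
Efficiency% = (75 / 102) * 100
Efficiency% = 0.735294 * 100 = 73.5294% ≈ 73.5%

73.5%


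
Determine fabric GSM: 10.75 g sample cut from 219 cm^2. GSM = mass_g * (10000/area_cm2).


Formula: GSM = mass_g / area_m2
Step 1: Convert area: 219 cm^2 = 219 / 10000 = 0.0219 m^2
Step 2: GSM = 10.75 g / 0.0219 m^2 = 490.9 g/m^2

490.9 g/m^2


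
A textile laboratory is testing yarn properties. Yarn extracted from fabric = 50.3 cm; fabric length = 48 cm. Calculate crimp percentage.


Formula: Crimp% = ((L_yarn - L_fabric) / L_fabric) * 100
Step 1: Extension = 50.3 - 48 = 2.3 cm
Step 2: Crimp% = (2.3 / 48) * 100
Step 3: Crimp% = 0.047917 * 100 = 4.7917% ≈ 4.8%

4.8%


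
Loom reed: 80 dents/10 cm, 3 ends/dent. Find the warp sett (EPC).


Formula: EPC = (dents per 10 cm * ends per dent) / 10
Step 1: Total ends per 10 cm = 80 * 3 = 240
Step 2: EPC = 240 / 10 = 24.0 ends/cm

24.0 ends/cm


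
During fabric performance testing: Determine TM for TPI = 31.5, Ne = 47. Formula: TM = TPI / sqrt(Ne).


Formula: TM = TPI / sqrt(Ne)
Step 1: sqrt(Ne) = sqrt(47) = 6.8557
Step 2: TM = 31.5 / 6.8557 = 4.59

4.59 TM


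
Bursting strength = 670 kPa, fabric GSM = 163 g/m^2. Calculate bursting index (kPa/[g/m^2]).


Formula: Bursting Index = Bursting Strength / Fabric GSM
BI = 670 kPa / 163 g/m^2
BI = 4.110 kPa/(g/m^2)

4.110 kPa/(g/m^2)


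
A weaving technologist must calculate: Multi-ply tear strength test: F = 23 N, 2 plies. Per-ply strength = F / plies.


Formula: Per-ply strength = Total force / Number of plies
Per-ply = 23 N / 2
Per-ply = 11.5 N

11.5 N


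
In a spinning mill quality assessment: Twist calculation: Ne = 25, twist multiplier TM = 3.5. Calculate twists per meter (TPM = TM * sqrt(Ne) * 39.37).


Formula: TPM = TM * sqrt(Ne) * 39.37
Step 1: sqrt(Ne) = sqrt(25) = 5
Step 2: TM * sqrt(Ne) = 3.5 * 5 = 17.5
Step 3: TPM = 17.5 * 39.37 = 689 twists/m

689 twists/m


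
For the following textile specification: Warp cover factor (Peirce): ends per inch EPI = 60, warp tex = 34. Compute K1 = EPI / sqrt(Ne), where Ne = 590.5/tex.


Formula: K1 = EPI / sqrt(Ne), with Ne = 590.5 / tex_warp
Step 1: Ne = 590.5 / 34 = 17.368
Step 2: sqrt(Ne) = sqrt(17.368) = 4.1675
Step 3: K1 = 60 / 4.1675 = 14.4

14.4


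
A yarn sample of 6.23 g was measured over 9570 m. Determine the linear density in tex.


Formula: Tex = (mass_g / length_m) * 1000
Substituting: Tex = (6.23 / 9570) * 1000
Intermediate: 6.23 / 9570 = 0.00065099 g/m
Tex = 0.00065099 * 1000 = 0.65 tex

0.65 tex


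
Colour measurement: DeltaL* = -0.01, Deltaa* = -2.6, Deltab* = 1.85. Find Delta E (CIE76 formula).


Formula: Delta E = sqrt(dL*^2 + da*^2 + db*^2)
Step 1: dL*^2 = (-0.01)^2 = 0.0001
Step 2: da*^2 = (-2.6)^2 = 6.76
Step 3: db*^2 = 1.85^2 = 3.4225
Step 4: Sum = 0.0001 + 6.76 + 3.4225 = 10.1826
Step 5: Delta E = sqrt(10.1826) = 3.19

3.19 Delta E


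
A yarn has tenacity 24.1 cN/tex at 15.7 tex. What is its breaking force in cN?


Formula: Breaking force = Tenacity * Linear density
F = 24.1 cN/tex * 15.7 tex
F = 378.37 cN

378.37 cN


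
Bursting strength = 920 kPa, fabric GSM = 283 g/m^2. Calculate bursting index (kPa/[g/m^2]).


Formula: Bursting Index = Bursting Strength / Fabric GSM
BI = 920 kPa / 283 g/m^2
BI = 3.251 kPa/(g/m^2)

3.251 kPa/(g/m^2)


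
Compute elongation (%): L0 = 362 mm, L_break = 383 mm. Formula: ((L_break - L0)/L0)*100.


Formula: Elongation (%) = ((L_break - L0) / L0) * 100
Step 1: Extension = 383 - 362 = 21 mm
Step 2: Elongation = (21 / 362) * 100
Step 3: Elongation = 0.058011 * 100 = 5.8011% ≈ 5.8%

5.8%


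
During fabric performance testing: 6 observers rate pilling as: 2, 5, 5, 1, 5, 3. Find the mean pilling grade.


Formula: Mean = sum / count
Sum = 2 + 5 + 5 + 1 + 5 + 3 = 21
Mean = 21 / 6 = 3.5

3.5


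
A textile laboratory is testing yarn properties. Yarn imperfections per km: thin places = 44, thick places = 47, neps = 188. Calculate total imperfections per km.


Formula: Total = thin places + thick places + neps
Total = 44 + 47 + 188
Total = 279 imperfections/km

279 imperfections/km


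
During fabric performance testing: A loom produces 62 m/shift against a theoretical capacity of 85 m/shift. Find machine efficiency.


Formula: Efficiency% = (Actual output / Theoretical output) * 100
Efficiency% = (62 / 85) * 100
Efficiency% = 0.729412 * 100 = 72.9412% ≈ 72.9%

72.9%


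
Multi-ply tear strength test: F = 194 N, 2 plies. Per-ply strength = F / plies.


Formula: Per-ply strength = Total force / Number of plies
Per-ply = 194 N / 2
Per-ply = 97 N

97 N


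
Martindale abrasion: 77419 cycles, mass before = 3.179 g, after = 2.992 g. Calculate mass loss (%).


Formula: Mass loss% = ((m_before - m_after) / m_before) * 100
Step 1: Mass loss = 3.179 - 2.992 = 0.187 g
Step 2: Ratio = 0.187 / 3.179 = 0.0588235
Step 3: Mass loss% = 0.0588235 * 100 = 5.88235% ≈ 5.88%

5.88%


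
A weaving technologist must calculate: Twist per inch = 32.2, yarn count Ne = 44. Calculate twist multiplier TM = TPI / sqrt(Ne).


Formula: TM = TPI / sqrt(Ne)
Step 1: sqrt(Ne) = sqrt(44) = 6.6332
Step 2: TM = 32.2 / 6.6332 = 4.85

4.85 TM


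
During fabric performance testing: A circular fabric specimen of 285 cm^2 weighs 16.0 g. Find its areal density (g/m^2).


Formula: GSM = mass_g / area_m2
Step 1: Convert area: 285 cm^2 = 285 / 10000 = 0.0285 m^2
Step 2: GSM = 16.0 g / 0.0285 m^2 = 561.4 g/m^2

561.4 g/m^2


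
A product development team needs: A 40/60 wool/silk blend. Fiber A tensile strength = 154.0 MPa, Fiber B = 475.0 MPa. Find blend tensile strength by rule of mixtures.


Formula: Blend property = (fraction_A * property_A) + (fraction_B * property_B)
Step 1: Contribution A = 40/100 * 154.0 MPa = 61.6 MPa
Step 2: Contribution B = 60/100 * 475.0 MPa = 285.0 MPa
Step 3: Blend tensile strength = 61.6 + 285.0 = 346.6 MPa

346.6 MPa


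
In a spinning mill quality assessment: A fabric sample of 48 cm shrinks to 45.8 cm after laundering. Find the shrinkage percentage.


Formula: Shrinkage% = ((L_before - L_after) / L_before) * 100
Step 1: Shrinkage = 48 - 45.8 = 2.2 cm
Step 2: Shrinkage% = (2.2 / 48) * 100
Step 3: Shrinkage% = 0.045833 * 100 = 4.5833% ≈ 4.6%

4.6%


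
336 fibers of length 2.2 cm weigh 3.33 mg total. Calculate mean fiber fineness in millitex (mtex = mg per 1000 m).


Formula: fineness (mtex) = mass (mg) / total length (km) = (mass_mg / total_length_m) * 1000
Step 1: Convert fiber length: 2.2 cm = 0.022 m
Step 2: Total fiber length = 336 * 0.022 = 7.392 m
Step 3: Linear density = 3.33 mg / 7.392 m = 0.4505 mg/m
Step 4: fineness = 0.4505 * 1000 = 450.5 mtex

450.5 mtex


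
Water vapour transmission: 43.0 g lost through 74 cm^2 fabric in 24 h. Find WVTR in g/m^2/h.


Formula: WVTR = mass_loss / (area * time)
Step 1: Convert area: 74 cm^2 = 0.0074 m^2
Step 2: WVTR = 43.0 g / (0.0074 m^2 * 24 h)
Step 3: WVTR = 43.0 / 0.1776 = 242.1 g/m^2/h

242.1 g/m^2/h


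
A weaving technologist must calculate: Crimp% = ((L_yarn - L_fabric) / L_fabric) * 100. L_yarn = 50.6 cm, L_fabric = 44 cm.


Formula: Crimp% = ((L_yarn - L_fabric) / L_fabric) * 100
Step 1: Extension = 50.6 - 44 = 6.6 cm
Step 2: Crimp% = (6.6 / 44) * 100
Step 3: Crimp% = 0.15 * 100 = 15.0%

15.0%


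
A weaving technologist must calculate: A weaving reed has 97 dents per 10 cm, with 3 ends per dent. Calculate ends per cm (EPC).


Formula: EPC = (dents per 10 cm * ends per dent) / 10
Step 1: Total ends per 10 cm = 97 * 3 = 291
Step 2: EPC = 291 / 10 = 29.1 ends/cm

29.1 ends/cm


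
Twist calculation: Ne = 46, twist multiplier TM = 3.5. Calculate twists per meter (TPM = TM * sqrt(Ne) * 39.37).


Formula: TPM = TM * sqrt(Ne) * 39.37
Step 1: sqrt(Ne) = sqrt(46) = 6.7823
Step 2: TM * sqrt(Ne) = 3.5 * 6.7823 = 23.7381
Step 3: TPM = 23.7381 * 39.37 = 935 twists/m

935 twists/m


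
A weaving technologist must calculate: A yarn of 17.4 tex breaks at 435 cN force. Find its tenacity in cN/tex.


Formula: Tenacity = Breaking force / Linear density
Tenacity = 435 cN / 17.4 tex
Tenacity = 25.00 cN/tex

25.00 cN/tex


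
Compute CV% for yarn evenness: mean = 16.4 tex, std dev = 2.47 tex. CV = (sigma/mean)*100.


Formula: CV% = (standard deviation / mean) * 100
Step 1: Ratio = 2.47 / 16.4 = 0.15061
Step 2: CV% = 0.15061 * 100 = 15.061% ≈ 15.1%

15.1%


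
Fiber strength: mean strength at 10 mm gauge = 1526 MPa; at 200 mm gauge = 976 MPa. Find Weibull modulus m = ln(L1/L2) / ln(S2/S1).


Formula: m = ln(L1/L2) / ln(S2/S1)
Step 1: ln(L1/L2) = ln(10/200) = -2.99573
Step 2: S2/S1 = 976/1526 = 0.63958
Step 3: ln(S2/S1) = ln(0.63958) = -0.44694
Step 4: m = -2.99573 / -0.44694 = 6.70

6.70 (Weibull m)


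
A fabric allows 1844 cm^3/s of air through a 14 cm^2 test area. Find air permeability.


Formula: Air Permeability = Airflow / Test Area
AP = 1844 cm^3/s / 14 cm^2
AP = 131.7 cm^3/s/cm^2

131.7 cm^3/s/cm^2


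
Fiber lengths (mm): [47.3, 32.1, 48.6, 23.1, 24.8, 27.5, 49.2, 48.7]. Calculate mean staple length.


Formula: Mean = sum of lengths / count
Sum = 47.3 + 32.1 + 48.6 + 23.1 + 24.8 + 27.5 + 49.2 + 48.7
Sum = 301.3 mm
Mean = 301.3 / 8 = 37.66 mm

37.66 mm


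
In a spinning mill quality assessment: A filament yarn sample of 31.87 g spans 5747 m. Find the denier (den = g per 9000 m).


Formula: den = (mass_g / length_m) * 9000
Substituting: den = (31.87 / 5747) * 9000
Intermediate: 31.87 / 5747 = 0.0055455 g/m
den = 0.0055455 * 9000 = 49.9 denier

49.9 denier


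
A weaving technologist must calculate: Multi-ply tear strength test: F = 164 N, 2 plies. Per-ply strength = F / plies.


Formula: Per-ply strength = Total force / Number of plies
Per-ply = 164 N / 2
Per-ply = 82 N

82 N


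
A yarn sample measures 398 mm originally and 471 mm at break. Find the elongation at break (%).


Formula: Elongation (%) = ((L_break - L0) / L0) * 100
Step 1: Extension = 471 - 398 = 73 mm
Step 2: Elongation = (73 / 398) * 100
Step 3: Elongation = 0.183417 * 100 = 18.3417% ≈ 18.3%

18.3%


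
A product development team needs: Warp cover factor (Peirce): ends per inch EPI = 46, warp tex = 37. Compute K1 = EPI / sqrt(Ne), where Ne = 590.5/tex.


Formula: K1 = EPI / sqrt(Ne), with Ne = 590.5 / tex_warp
Step 1: Ne = 590.5 / 37 = 15.959
Step 2: sqrt(Ne) = sqrt(15.959) = 3.9949
Step 3: K1 = 46 / 3.9949 = 11.5

11.5


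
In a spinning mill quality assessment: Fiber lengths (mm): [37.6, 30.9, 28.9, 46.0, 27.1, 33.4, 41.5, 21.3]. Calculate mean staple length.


Formula: Mean = sum of lengths / count
Sum = 37.6 + 30.9 + 28.9 + 46.0 + 27.1 + 33.4 + 41.5 + 21.3
Sum = 266.7 mm
Mean = 266.7 / 8 = 33.34 mm

33.34 mm


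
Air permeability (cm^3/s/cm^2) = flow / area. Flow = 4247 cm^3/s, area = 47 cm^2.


Formula: Air Permeability = Airflow / Test Area
AP = 4247 cm^3/s / 47 cm^2
AP = 90.4 cm^3/s/cm^2

90.4 cm^3/s/cm^2


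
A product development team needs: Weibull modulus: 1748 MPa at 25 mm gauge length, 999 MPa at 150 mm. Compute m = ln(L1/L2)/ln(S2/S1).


Formula: m = ln(L1/L2) / ln(S2/S1)
Step 1: ln(L1/L2) = ln(25/150) = -1.79176
Step 2: S2/S1 = 999/1748 = 0.57151
Step 3: ln(S2/S1) = ln(0.57151) = -0.55947
Step 4: m = -1.79176 / -0.55947 = 3.20

3.20 (Weibull m)


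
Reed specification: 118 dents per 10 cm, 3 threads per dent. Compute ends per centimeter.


Formula: EPC = (dents per 10 cm * ends per dent) / 10
Step 1: Total ends per 10 cm = 118 * 3 = 354
Step 2: EPC = 354 / 10 = 35.4 ends/cm

35.4 ends/cm


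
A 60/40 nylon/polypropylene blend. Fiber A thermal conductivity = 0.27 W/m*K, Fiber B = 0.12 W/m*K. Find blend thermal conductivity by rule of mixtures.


Formula: Blend property = (fraction_A * property_A) + (fraction_B * property_B)
Step 1: Contribution A = 60/100 * 0.27 W/m*K = 0.162 W/m*K
Step 2: Contribution B = 40/100 * 0.12 W/m*K = 0.048 W/m*K
Step 3: Blend thermal conductivity = 0.162 + 0.048 = 0.21 W/m*K

0.21 W/m*K


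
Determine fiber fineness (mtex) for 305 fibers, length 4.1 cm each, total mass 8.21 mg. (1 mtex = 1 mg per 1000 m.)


Formula: fineness (mtex) = mass (mg) / total length (km) = (mass_mg / total_length_m) * 1000
Step 1: Convert fiber length: 4.1 cm = 0.041 m
Step 2: Total fiber length = 305 * 0.041 = 12.505 m
Step 3: Linear density = 8.21 mg / 12.505 m = 0.6565 mg/m
Step 4: fineness = 0.6565 * 1000 = 656.5 mtex

656.5 mtex


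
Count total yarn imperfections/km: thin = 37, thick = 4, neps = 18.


Formula: Total = thin places + thick places + neps
Total = 37 + 4 + 18
Total = 59 imperfections/km

59 imperfections/km


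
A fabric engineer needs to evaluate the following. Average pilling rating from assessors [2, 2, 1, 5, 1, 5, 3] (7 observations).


Formula: Mean = sum / count
Sum = 2 + 2 + 1 + 5 + 1 + 5 + 3 = 19
Mean = 19 / 7 = 2.7

2.7


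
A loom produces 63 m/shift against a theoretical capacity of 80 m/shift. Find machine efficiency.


Formula: Efficiency% = (Actual output / Theoretical output) * 100
Efficiency% = (63 / 80) * 100
Efficiency% = 0.7875 * 100 = 78.75% ≈ 78.8%

78.8%


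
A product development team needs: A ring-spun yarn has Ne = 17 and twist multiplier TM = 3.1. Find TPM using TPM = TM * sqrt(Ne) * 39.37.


Formula: TPM = TM * sqrt(Ne) * 39.37
Step 1: sqrt(Ne) = sqrt(17) = 4.1231
Step 2: TM * sqrt(Ne) = 3.1 * 4.1231 = 12.7816
Step 3: TPM = 12.7816 * 39.37 = 503 twists/m

503 twists/m


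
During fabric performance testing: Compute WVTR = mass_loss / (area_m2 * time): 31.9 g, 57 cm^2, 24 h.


Formula: WVTR = mass_loss / (area * time)
Step 1: Convert area: 57 cm^2 = 0.0057 m^2
Step 2: WVTR = 31.9 g / (0.0057 m^2 * 24 h)
Step 3: WVTR = 31.9 / 0.1368 = 233.2 g/m^2/h

233.2 g/m^2/h


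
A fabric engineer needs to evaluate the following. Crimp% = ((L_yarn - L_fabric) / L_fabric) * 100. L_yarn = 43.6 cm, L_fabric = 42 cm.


Formula: Crimp% = ((L_yarn - L_fabric) / L_fabric) * 100
Step 1: Extension = 43.6 - 42 = 1.6 cm
Step 2: Crimp% = (1.6 / 42) * 100
Step 3: Crimp% = 0.038095 * 100 = 3.8095% ≈ 3.8%

3.8%


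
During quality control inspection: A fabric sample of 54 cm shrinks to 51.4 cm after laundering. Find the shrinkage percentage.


Formula: Shrinkage% = ((L_before - L_after) / L_before) * 100
Step 1: Shrinkage = 54 - 51.4 = 2.6 cm
Step 2: Shrinkage% = (2.6 / 54) * 100
Step 3: Shrinkage% = 0.048148 * 100 = 4.8148% ≈ 4.8%

4.8%


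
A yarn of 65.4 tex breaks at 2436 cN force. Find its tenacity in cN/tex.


Formula: Tenacity = Breaking force / Linear density
Tenacity = 2436 cN / 65.4 tex
Tenacity = 37.25 cN/tex

37.25 cN/tex


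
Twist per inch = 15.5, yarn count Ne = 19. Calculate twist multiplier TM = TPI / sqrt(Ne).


Formula: TM = TPI / sqrt(Ne)
Step 1: sqrt(Ne) = sqrt(19) = 4.3589
Step 2: TM = 15.5 / 4.3589 = 3.56

3.56 TM


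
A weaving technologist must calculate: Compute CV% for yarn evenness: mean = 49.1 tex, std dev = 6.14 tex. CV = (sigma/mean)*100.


Formula: CV% = (standard deviation / mean) * 100
Step 1: Ratio = 6.14 / 49.1 = 0.125051
Step 2: CV% = 0.125051 * 100 = 12.5051% ≈ 12.5%

12.5%


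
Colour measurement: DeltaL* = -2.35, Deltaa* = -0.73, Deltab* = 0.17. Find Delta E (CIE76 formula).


Formula: Delta E = sqrt(dL*^2 + da*^2 + db*^2)
Step 1: dL*^2 = (-2.35)^2 = 5.5225
Step 2: da*^2 = (-0.73)^2 = 0.5329
Step 3: db*^2 = 0.17^2 = 0.0289
Step 4: Sum = 5.5225 + 0.5329 + 0.0289 = 6.0843
Step 5: Delta E = sqrt(6.0843) = 2.47

2.47 Delta E


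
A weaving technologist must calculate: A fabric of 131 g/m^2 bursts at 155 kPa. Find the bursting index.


Formula: Bursting Index = Bursting Strength / Fabric GSM
BI = 155 kPa / 131 g/m^2
BI = 1.183 kPa/(g/m^2)

1.183 kPa/(g/m^2)


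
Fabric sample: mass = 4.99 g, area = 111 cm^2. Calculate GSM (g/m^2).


Formula: GSM = mass_g / area_m2
Step 1: Convert area: 111 cm^2 = 111 / 10000 = 0.0111 m^2
Step 2: GSM = 4.99 g / 0.0111 m^2 = 449.5 g/m^2

449.5 g/m^2


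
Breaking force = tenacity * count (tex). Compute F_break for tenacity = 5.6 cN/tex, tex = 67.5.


Formula: Breaking force = Tenacity * Linear density
F = 5.6 cN/tex * 67.5 tex
F = 378.00 cN

378.00 cN


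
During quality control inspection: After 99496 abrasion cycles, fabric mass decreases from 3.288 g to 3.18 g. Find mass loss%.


Formula: Mass loss% = ((m_before - m_after) / m_before) * 100
Step 1: Mass loss = 3.288 - 3.18 = 0.108 g
Step 2: Ratio = 0.108 / 3.288 = 0.0328467
Step 3: Mass loss% = 0.0328467 * 100 = 3.28467% ≈ 3.28%

3.28%


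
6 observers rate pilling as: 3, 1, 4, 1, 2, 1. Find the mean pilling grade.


Formula: Mean = sum / count
Sum = 3 + 1 + 4 + 1 + 2 + 1 = 12
Mean = 12 / 6 = 2.0

2.0


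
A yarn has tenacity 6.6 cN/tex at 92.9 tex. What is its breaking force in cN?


Formula: Breaking force = Tenacity * Linear density
F = 6.6 cN/tex * 92.9 tex
F = 613.14 cN

613.14 cN


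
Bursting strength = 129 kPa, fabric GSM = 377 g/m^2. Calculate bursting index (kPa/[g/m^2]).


Formula: Bursting Index = Bursting Strength / Fabric GSM
BI = 129 kPa / 377 g/m^2
BI = 0.342 kPa/(g/m^2)

0.342 kPa/(g/m^2)


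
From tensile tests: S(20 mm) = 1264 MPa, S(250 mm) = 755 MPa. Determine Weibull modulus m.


Formula: m = ln(L1/L2) / ln(S2/S1)
Step 1: ln(L1/L2) = ln(20/250) = -2.52573
Step 2: S2/S1 = 755/1264 = 0.59731
Step 3: ln(S2/S1) = ln(0.59731) = -0.51532
Step 4: m = -2.52573 / -0.51532 = 4.90

4.90 (Weibull m)


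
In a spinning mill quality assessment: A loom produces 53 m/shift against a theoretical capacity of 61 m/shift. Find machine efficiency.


Formula: Efficiency% = (Actual output / Theoretical output) * 100
Efficiency% = (53 / 61) * 100
Efficiency% = 0.868852 * 100 = 86.8852% ≈ 86.9%

86.9%


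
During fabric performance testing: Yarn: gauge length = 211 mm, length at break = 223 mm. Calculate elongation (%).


Formula: Elongation (%) = ((L_break - L0) / L0) * 100
Step 1: Extension = 223 - 211 = 12 mm
Step 2: Elongation = (12 / 211) * 100
Step 3: Elongation = 0.056872 * 100 = 5.6872% ≈ 5.7%

5.7%


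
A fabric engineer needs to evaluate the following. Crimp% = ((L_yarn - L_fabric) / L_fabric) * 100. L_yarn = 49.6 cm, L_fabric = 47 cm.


Formula: Crimp% = ((L_yarn - L_fabric) / L_fabric) * 100
Step 1: Extension = 49.6 - 47 = 2.6 cm
Step 2: Crimp% = (2.6 / 47) * 100
Step 3: Crimp% = 0.055319 * 100 = 5.5319% ≈ 5.5%

5.5%


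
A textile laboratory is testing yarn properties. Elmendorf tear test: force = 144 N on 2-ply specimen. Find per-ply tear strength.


Formula: Per-ply strength = Total force / Number of plies
Per-ply = 144 N / 2
Per-ply = 72 N

72 N


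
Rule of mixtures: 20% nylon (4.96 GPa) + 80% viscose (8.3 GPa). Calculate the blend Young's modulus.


Formula: Blend property = (fraction_A * property_A) + (fraction_B * property_B)
Step 1: Contribution A = 20/100 * 4.96 GPa = 0.992 GPa
Step 2: Contribution B = 80/100 * 8.3 GPa = 6.64 GPa
Step 3: Blend Young's modulus = 0.992 + 6.64 = 7.632 GPa

7.632 GPa


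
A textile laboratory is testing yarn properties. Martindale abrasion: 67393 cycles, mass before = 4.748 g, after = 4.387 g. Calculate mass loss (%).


Formula: Mass loss% = ((m_before - m_after) / m_before) * 100
Step 1: Mass loss = 4.748 - 4.387 = 0.361 g
Step 2: Ratio = 0.361 / 4.748 = 0.076032
Step 3: Mass loss% = 0.076032 * 100 = 7.6032% ≈ 7.60%

7.60%


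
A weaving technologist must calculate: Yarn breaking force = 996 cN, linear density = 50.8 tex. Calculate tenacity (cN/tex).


Formula: Tenacity = Breaking force / Linear density
Tenacity = 996 cN / 50.8 tex
Tenacity = 19.61 cN/tex

19.61 cN/tex


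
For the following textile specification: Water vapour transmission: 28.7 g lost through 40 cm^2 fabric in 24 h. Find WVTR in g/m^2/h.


Formula: WVTR = mass_loss / (area * time)
Step 1: Convert area: 40 cm^2 = 0.004 m^2
Step 2: WVTR = 28.7 g / (0.004 m^2 * 24 h)
Step 3: WVTR = 28.7 / 0.096 = 299.0 g/m^2/h

299.0 g/m^2/h


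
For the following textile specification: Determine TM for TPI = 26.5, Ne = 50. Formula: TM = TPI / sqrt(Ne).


Formula: TM = TPI / sqrt(Ne)
Step 1: sqrt(Ne) = sqrt(50) = 7.0711
Step 2: TM = 26.5 / 7.0711 = 3.75

3.75 TM


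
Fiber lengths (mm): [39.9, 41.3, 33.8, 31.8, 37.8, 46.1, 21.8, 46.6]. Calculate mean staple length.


Formula: Mean = sum of lengths / count
Sum = 39.9 + 41.3 + 33.8 + 31.8 + 37.8 + 46.1 + 21.8 + 46.6
Sum = 299.1 mm
Mean = 299.1 / 8 = 37.39 mm

37.39 mm


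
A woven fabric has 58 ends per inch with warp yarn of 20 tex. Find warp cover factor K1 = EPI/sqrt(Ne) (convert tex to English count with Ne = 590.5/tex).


Formula: K1 = EPI / sqrt(Ne), with Ne = 590.5 / tex_warp
Step 1: Ne = 590.5 / 20 = 29.525
Step 2: sqrt(Ne) = sqrt(29.525) = 5.4337
Step 3: K1 = 58 / 5.4337 = 10.7

10.7


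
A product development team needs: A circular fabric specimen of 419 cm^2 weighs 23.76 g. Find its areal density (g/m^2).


Formula: GSM = mass_g / area_m2
Step 1: Convert area: 419 cm^2 = 419 / 10000 = 0.0419 m^2
Step 2: GSM = 23.76 g / 0.0419 m^2 = 567.1 g/m^2

567.1 g/m^2


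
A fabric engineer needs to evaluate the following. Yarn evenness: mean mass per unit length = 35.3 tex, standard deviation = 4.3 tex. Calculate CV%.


Formula: CV% = (standard deviation / mean) * 100
Step 1: Ratio = 4.3 / 35.3 = 0.121813
Step 2: CV% = 0.121813 * 100 = 12.1813% ≈ 12.2%

12.2%


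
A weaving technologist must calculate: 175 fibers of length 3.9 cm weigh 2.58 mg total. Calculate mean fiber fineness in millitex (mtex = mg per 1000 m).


Formula: fineness (mtex) = mass (mg) / total length (km) = (mass_mg / total_length_m) * 1000
Step 1: Convert fiber length: 3.9 cm = 0.039 m
Step 2: Total fiber length = 175 * 0.039 = 6.825 m
Step 3: Linear density = 2.58 mg / 6.825 m = 0.3780 mg/m
Step 4: fineness = 0.3780 * 1000 = 378.0 mtex

378.0 mtex


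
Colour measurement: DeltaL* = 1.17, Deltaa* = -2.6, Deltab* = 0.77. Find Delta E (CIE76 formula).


Formula: Delta E = sqrt(dL*^2 + da*^2 + db*^2)
Step 1: dL*^2 = 1.17^2 = 1.3689
Step 2: da*^2 = (-2.6)^2 = 6.76
Step 3: db*^2 = 0.77^2 = 0.5929
Step 4: Sum = 1.3689 + 6.76 + 0.5929 = 8.7218
Step 5: Delta E = sqrt(8.7218) = 2.95

2.95 Delta E


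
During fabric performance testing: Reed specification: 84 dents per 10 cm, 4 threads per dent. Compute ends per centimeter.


Formula: EPC = (dents per 10 cm * ends per dent) / 10
Step 1: Total ends per 10 cm = 84 * 4 = 336
Step 2: EPC = 336 / 10 = 33.6 ends/cm

33.6 ends/cm


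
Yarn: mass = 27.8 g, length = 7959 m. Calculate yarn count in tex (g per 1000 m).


Formula: Tex = (mass_g / length_m) * 1000
Substituting: Tex = (27.8 / 7959) * 1000
Intermediate: 27.8 / 7959 = 0.0034929 g/m
Tex = 0.0034929 * 1000 = 3.49 tex

3.49 tex


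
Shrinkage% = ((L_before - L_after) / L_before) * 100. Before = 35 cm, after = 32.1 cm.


Formula: Shrinkage% = ((L_before - L_after) / L_before) * 100
Step 1: Shrinkage = 35 - 32.1 = 2.9 cm
Step 2: Shrinkage% = (2.9 / 35) * 100
Step 3: Shrinkage% = 0.082857 * 100 = 8.2857% ≈ 8.3%

8.3%


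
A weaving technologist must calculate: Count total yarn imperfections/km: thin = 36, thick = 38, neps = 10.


Formula: Total = thin places + thick places + neps
Total = 36 + 38 + 10
Total = 84 imperfections/km

84 imperfections/km


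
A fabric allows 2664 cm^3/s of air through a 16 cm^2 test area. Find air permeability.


Formula: Air Permeability = Airflow / Test Area
AP = 2664 cm^3/s / 16 cm^2
AP = 166.5 cm^3/s/cm^2

166.5 cm^3/s/cm^2


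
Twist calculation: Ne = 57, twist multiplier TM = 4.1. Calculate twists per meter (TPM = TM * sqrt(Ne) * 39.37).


Formula: TPM = TM * sqrt(Ne) * 39.37
Step 1: sqrt(Ne) = sqrt(57) = 7.5498
Step 2: TM * sqrt(Ne) = 4.1 * 7.5498 = 30.9542
Step 3: TPM = 30.9542 * 39.37 = 1219 twists/m

1219 twists/m


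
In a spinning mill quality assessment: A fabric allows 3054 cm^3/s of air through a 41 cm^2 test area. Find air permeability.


Formula: Air Permeability = Airflow / Test Area
AP = 3054 cm^3/s / 41 cm^2
AP = 74.5 cm^3/s/cm^2

74.5 cm^3/s/cm^2


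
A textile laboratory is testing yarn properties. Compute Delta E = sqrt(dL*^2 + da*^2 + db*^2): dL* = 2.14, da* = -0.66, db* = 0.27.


Formula: Delta E = sqrt(dL*^2 + da*^2 + db*^2)
Step 1: dL*^2 = 2.14^2 = 4.5796
Step 2: da*^2 = (-0.66)^2 = 0.4356
Step 3: db*^2 = 0.27^2 = 0.0729
Step 4: Sum = 4.5796 + 0.4356 + 0.0729 = 5.0881
Step 5: Delta E = sqrt(5.0881) = 2.26

2.26 Delta E


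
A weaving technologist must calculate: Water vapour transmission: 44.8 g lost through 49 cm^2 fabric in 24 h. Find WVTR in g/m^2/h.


Formula: WVTR = mass_loss / (area * time)
Step 1: Convert area: 49 cm^2 = 0.0049 m^2
Step 2: WVTR = 44.8 g / (0.0049 m^2 * 24 h)
Step 3: WVTR = 44.8 / 0.1176 = 381.0 g/m^2/h

381.0 g/m^2/h


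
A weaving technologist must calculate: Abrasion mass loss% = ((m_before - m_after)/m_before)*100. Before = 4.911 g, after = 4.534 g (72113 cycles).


Formula: Mass loss% = ((m_before - m_after) / m_before) * 100
Step 1: Mass loss = 4.911 - 4.534 = 0.377 g
Step 2: Ratio = 0.377 / 4.911 = 0.0767664
Step 3: Mass loss% = 0.0767664 * 100 = 7.67664% ≈ 7.68%

7.68%


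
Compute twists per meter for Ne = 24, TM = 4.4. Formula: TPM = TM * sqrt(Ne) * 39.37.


Formula: TPM = TM * sqrt(Ne) * 39.37
Step 1: sqrt(Ne) = sqrt(24) = 4.899
Step 2: TM * sqrt(Ne) = 4.4 * 4.899 = 21.5556
Step 3: TPM = 21.5556 * 39.37 = 849 twists/m

849 twists/m


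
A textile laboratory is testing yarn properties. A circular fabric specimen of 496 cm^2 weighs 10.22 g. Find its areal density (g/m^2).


Formula: GSM = mass_g / area_m2
Step 1: Convert area: 496 cm^2 = 496 / 10000 = 0.0496 m^2
Step 2: GSM = 10.22 g / 0.0496 m^2 = 206.0 g/m^2

206.0 g/m^2


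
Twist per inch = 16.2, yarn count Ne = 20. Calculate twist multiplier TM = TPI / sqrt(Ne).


Formula: TM = TPI / sqrt(Ne)
Step 1: sqrt(Ne) = sqrt(20) = 4.4721
Step 2: TM = 16.2 / 4.4721 = 3.62

3.62 TM


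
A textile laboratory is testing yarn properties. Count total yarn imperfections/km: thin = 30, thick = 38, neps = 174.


Formula: Total = thin places + thick places + neps
Total = 30 + 38 + 174
Total = 242 imperfections/km

242 imperfections/km


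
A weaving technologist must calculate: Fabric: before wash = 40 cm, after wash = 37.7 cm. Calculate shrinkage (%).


Formula: Shrinkage% = ((L_before - L_after) / L_before) * 100
Step 1: Shrinkage = 40 - 37.7 = 2.3 cm
Step 2: Shrinkage% = (2.3 / 40) * 100
Step 3: Shrinkage% = 0.0575 * 100 = 5.75% ≈ 5.8%

5.8%


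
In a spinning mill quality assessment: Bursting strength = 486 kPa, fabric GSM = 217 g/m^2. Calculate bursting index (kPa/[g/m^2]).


Formula: Bursting Index = Bursting Strength / Fabric GSM
BI = 486 kPa / 217 g/m^2
BI = 2.240 kPa/(g/m^2)

2.240 kPa/(g/m^2)


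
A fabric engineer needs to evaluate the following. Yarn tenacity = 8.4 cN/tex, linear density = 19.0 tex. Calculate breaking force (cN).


Formula: Breaking force = Tenacity * Linear density
F = 8.4 cN/tex * 19.0 tex
F = 159.60 cN

159.60 cN


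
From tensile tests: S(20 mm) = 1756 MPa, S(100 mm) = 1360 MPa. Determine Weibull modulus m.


Formula: m = ln(L1/L2) / ln(S2/S1)
Step 1: ln(L1/L2) = ln(20/100) = -1.60944
Step 2: S2/S1 = 1360/1756 = 0.77449
Step 3: ln(S2/S1) = ln(0.77449) = -0.25555
Step 4: m = -1.60944 / -0.25555 = 6.30

6.30 (Weibull m)


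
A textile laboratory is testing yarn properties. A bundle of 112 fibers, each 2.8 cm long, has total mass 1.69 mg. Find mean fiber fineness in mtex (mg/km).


Formula: fineness (mtex) = mass (mg) / total length (km) = (mass_mg / total_length_m) * 1000
Step 1: Convert fiber length: 2.8 cm = 0.028 m
Step 2: Total fiber length = 112 * 0.028 = 3.136 m
Step 3: Linear density = 1.69 mg / 3.136 m = 0.5389 mg/m
Step 4: fineness = 0.5389 * 1000 = 538.9 mtex

538.9 mtex


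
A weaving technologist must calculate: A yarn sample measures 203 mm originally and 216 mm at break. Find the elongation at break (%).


Formula: Elongation (%) = ((L_break - L0) / L0) * 100
Step 1: Extension = 216 - 203 = 13 mm
Step 2: Elongation = (13 / 203) * 100
Step 3: Elongation = 0.064039 * 100 = 6.4039% ≈ 6.4%

6.4%


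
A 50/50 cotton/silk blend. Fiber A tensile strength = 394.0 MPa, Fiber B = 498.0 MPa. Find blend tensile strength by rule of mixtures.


Formula: Blend property = (fraction_A * property_A) + (fraction_B * property_B)
Step 1: Contribution A = 50/100 * 394.0 MPa = 197.0 MPa
Step 2: Contribution B = 50/100 * 498.0 MPa = 249.0 MPa
Step 3: Blend tensile strength = 197.0 + 249.0 = 446.0 MPa

446.0 MPa


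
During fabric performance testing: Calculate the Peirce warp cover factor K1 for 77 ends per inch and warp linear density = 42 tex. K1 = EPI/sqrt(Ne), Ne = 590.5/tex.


Formula: K1 = EPI / sqrt(Ne), with Ne = 590.5 / tex_warp
Step 1: Ne = 590.5 / 42 = 14.06
Step 2: sqrt(Ne) = sqrt(14.06) = 3.7497
Step 3: K1 = 77 / 3.7497 = 20.5

20.5


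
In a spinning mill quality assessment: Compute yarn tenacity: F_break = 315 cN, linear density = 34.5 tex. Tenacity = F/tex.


Formula: Tenacity = Breaking force / Linear density
Tenacity = 315 cN / 34.5 tex
Tenacity = 9.13 cN/tex

9.13 cN/tex


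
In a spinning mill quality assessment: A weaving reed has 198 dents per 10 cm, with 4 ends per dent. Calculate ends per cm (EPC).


Formula: EPC = (dents per 10 cm * ends per dent) / 10
Step 1: Total ends per 10 cm = 198 * 4 = 792
Step 2: EPC = 792 / 10 = 79.2 ends/cm

79.2 ends/cm


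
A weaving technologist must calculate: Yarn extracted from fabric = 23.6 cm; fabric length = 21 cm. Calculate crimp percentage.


Formula: Crimp% = ((L_yarn - L_fabric) / L_fabric) * 100
Step 1: Extension = 23.6 - 21 = 2.6 cm
Step 2: Crimp% = (2.6 / 21) * 100
Step 3: Crimp% = 0.12381 * 100 = 12.381% ≈ 12.4%

12.4%


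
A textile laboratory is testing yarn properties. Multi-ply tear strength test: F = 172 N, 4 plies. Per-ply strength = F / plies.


Formula: Per-ply strength = Total force / Number of plies
Per-ply = 172 N / 4
Per-ply = 43 N

43 N


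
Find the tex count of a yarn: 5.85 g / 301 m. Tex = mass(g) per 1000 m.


Formula: Tex = (mass_g / length_m) * 1000
Substituting: Tex = (5.85 / 301) * 1000
Intermediate: 5.85 / 301 = 0.01943522 g/m
Tex = 0.01943522 * 1000 = 19.44 tex

19.44 tex


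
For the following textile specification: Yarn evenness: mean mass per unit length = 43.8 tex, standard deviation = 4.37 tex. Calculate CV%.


Formula: CV% = (standard deviation / mean) * 100
Step 1: Ratio = 4.37 / 43.8 = 0.099772
Step 2: CV% = 0.099772 * 100 = 9.9772% ≈ 10.0%

10.0%


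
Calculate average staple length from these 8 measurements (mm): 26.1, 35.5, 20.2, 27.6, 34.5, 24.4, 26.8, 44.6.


Formula: Mean = sum of lengths / count
Sum = 26.1 + 35.5 + 20.2 + 27.6 + 34.5 + 24.4 + 26.8 + 44.6
Sum = 239.7 mm
Mean = 239.7 / 8 = 29.96 mm

29.96 mm


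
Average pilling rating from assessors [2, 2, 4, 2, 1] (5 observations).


Formula: Mean = sum / count
Sum = 2 + 2 + 4 + 2 + 1 = 11
Mean = 11 / 5 = 2.2

2.2


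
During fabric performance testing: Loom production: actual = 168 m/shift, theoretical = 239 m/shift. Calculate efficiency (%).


Formula: Efficiency% = (Actual output / Theoretical output) * 100
Efficiency% = (168 / 239) * 100
Efficiency% = 0.702929 * 100 = 70.2929% ≈ 70.3%

70.3%


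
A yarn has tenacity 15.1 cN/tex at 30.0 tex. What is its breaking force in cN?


Formula: Breaking force = Tenacity * Linear density
F = 15.1 cN/tex * 30.0 tex
F = 453.00 cN

453.00 cN


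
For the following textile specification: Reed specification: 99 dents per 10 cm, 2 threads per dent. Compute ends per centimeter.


Formula: EPC = (dents per 10 cm * ends per dent) / 10
Step 1: Total ends per 10 cm = 99 * 2 = 198
Step 2: EPC = 198 / 10 = 19.8 ends/cm

19.8 ends/cm


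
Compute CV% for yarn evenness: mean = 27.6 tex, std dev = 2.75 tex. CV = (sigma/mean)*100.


Formula: CV% = (standard deviation / mean) * 100
Step 1: Ratio = 2.75 / 27.6 = 0.099638
Step 2: CV% = 0.099638 * 100 = 9.9638% ≈ 10.0%

10.0%


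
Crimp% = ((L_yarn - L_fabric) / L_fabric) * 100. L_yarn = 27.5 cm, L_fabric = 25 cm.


Formula: Crimp% = ((L_yarn - L_fabric) / L_fabric) * 100
Step 1: Extension = 27.5 - 25 = 2.5 cm
Step 2: Crimp% = (2.5 / 25) * 100
Step 3: Crimp% = 0.1 * 100 = 10.0%

10.0%


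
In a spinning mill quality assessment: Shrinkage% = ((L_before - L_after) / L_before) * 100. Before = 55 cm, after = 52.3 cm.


Formula: Shrinkage% = ((L_before - L_after) / L_before) * 100
Step 1: Shrinkage = 55 - 52.3 = 2.7 cm
Step 2: Shrinkage% = (2.7 / 55) * 100
Step 3: Shrinkage% = 0.049091 * 100 = 4.9091% ≈ 4.9%

4.9%


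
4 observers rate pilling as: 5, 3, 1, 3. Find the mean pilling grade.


Formula: Mean = sum / count
Sum = 5 + 3 + 1 + 3 = 12
Mean = 12 / 4 = 3.0

3.0


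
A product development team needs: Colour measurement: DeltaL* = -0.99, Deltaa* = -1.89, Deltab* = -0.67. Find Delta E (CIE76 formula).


Formula: Delta E = sqrt(dL*^2 + da*^2 + db*^2)
Step 1: dL*^2 = (-0.99)^2 = 0.9801
Step 2: da*^2 = (-1.89)^2 = 3.5721
Step 3: db*^2 = (-0.67)^2 = 0.4489
Step 4: Sum = 0.9801 + 3.5721 + 0.4489 = 5.0011
Step 5: Delta E = sqrt(5.0011) = 2.24

2.24 Delta E


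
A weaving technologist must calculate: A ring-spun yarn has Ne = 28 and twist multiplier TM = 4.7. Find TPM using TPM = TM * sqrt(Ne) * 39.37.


Formula: TPM = TM * sqrt(Ne) * 39.37
Step 1: sqrt(Ne) = sqrt(28) = 5.2915
Step 2: TM * sqrt(Ne) = 4.7 * 5.2915 = 24.8701
Step 3: TPM = 24.8701 * 39.37 = 979 twists/m

979 twists/m


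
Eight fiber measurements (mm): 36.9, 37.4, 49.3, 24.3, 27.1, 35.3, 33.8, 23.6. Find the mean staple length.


Formula: Mean = sum of lengths / count
Sum = 36.9 + 37.4 + 49.3 + 24.3 + 27.1 + 35.3 + 33.8 + 23.6
Sum = 267.7 mm
Mean = 267.7 / 8 = 33.46 mm

33.46 mm


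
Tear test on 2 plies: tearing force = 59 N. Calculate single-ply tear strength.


Formula: Per-ply strength = Total force / Number of plies
Per-ply = 59 N / 2
Per-ply = 29.5 N

29.5 N


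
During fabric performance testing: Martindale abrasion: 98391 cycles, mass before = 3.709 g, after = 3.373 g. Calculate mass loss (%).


Formula: Mass loss% = ((m_before - m_after) / m_before) * 100
Step 1: Mass loss = 3.709 - 3.373 = 0.336 g
Step 2: Ratio = 0.336 / 3.709 = 0.0905905
Step 3: Mass loss% = 0.0905905 * 100 = 9.05905% ≈ 9.06%

9.06%


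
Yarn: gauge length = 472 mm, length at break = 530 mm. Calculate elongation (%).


Formula: Elongation (%) = ((L_break - L0) / L0) * 100
Step 1: Extension = 530 - 472 = 58 mm
Step 2: Elongation = (58 / 472) * 100
Step 3: Elongation = 0.122881 * 100 = 12.2881% ≈ 12.3%

12.3%
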